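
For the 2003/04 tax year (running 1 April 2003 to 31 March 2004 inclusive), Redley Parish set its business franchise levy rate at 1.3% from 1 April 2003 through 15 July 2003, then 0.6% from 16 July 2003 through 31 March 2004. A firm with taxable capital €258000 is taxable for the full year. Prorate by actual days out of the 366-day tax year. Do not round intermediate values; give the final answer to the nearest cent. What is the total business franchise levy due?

€2071.05

1 April – 15 July 2003: 106 days at 1.3% → €258000 × 1.3% × 106/366 = €971.3770
16 July 2003 – 31 March 2004: 260 days at 0.6% → €258000 × 0.6% × 260/366 = €1099.6721
Total = €2071.0492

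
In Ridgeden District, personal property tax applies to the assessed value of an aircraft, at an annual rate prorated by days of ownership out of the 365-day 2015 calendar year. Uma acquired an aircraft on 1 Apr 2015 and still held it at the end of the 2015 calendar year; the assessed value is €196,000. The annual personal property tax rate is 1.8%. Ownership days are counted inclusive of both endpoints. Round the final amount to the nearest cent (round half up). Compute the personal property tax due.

€2,658.08

Days held (1 Apr – 31 Dec 2015): 275 out of 365
Tax = €196,000 × 1.8% × 275/365 = €2,658.0822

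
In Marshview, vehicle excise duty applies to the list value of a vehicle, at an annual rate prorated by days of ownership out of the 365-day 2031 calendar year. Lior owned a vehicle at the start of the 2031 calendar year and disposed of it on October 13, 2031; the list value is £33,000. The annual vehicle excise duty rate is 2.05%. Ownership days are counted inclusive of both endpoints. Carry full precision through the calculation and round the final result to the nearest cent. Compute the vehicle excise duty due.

£530.08

Days held (January 1 – October 13, 2031): 286 out of 365
Tax = £33,000 × 2.05% × 286/365 = £530.0795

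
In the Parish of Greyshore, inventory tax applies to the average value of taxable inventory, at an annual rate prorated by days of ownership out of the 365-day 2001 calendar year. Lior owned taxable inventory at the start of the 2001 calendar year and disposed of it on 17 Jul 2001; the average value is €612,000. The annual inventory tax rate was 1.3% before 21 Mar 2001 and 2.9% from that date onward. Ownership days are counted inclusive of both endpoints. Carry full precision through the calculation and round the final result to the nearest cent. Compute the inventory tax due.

€7,508.32

1 Jan – 20 Mar 2001: 79 days at 1.3% → €612,000 × 1.3% × 79/365 = €1,721.9836
21 Mar – 17 Jul 2001: 119 days at 2.9% → €612,000 × 2.9% × 119/365 = €5,786.3342
Total = €7,508.3178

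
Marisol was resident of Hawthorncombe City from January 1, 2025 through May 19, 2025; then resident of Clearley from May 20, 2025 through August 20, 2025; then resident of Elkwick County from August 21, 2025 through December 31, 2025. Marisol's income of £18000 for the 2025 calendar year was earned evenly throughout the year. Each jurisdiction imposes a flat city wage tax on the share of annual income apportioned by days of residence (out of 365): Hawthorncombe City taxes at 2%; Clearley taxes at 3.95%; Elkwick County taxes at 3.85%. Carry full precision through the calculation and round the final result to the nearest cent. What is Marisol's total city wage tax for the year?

£570.77

Hawthorncombe City, January 1 – May 19, 2025: 139 days → £18000 × 2% × 139/365 = £137.0959
Clearley, May 20 – August 20, 2025: 93 days → £18000 × 3.95% × 93/365 = £181.1589
Elkwick County, August 21 – December 31, 2025: 133 days → £18000 × 3.85% × 133/365 = £252.5178
Total = £570.7726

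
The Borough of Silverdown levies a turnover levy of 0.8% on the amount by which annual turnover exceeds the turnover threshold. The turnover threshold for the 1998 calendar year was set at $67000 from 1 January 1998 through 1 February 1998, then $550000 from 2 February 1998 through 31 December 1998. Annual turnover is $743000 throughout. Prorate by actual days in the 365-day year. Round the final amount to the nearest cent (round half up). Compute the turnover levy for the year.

1 January – 1 February 1998: 32 days, exemption $67000 → ($743000 − $67000) × 0.8% × 32/365 = $474.1260
2 February – 31 December 1998: 333 days, exemption $550000 → ($743000 − $550000) × 0.8% × 333/365 = $1408.6356
Total = $1882.7616

$1882.76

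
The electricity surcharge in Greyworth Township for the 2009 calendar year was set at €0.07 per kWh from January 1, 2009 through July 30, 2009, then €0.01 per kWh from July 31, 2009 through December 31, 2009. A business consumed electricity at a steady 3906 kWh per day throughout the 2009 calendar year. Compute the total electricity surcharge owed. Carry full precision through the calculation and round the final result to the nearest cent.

€63,706.86

January 1 – July 30, 2009: 211 days × 3906 kWh/day = 824,166 kWh at €0.07/kWh → €57,691.62
July 31 – December 31, 2009: 154 days × 3906 kWh/day = 601,524 kWh at €0.01/kWh → €6,015.24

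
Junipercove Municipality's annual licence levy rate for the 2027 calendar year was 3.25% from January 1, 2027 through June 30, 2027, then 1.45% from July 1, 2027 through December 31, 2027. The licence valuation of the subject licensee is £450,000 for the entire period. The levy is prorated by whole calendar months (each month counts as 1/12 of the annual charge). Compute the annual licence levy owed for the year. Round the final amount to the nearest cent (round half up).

£10,575.00

January 1 – June 30, 2027: 6 months at 3.25% → £450,000 × 3.25% × 6/12 = £7,312.5000
July 1 – December 31, 2027: 6 months at 1.45% → £450,000 × 1.45% × 6/12 = £3,262.5000
Total = £10,575.0000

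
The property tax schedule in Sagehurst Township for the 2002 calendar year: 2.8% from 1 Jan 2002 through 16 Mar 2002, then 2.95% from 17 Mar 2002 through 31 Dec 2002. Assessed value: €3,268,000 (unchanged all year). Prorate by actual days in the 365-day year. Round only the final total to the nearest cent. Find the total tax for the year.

1 Jan – 16 Mar 2002: 75 days at 2.8% → €3,268,000 × 2.8% × 75/365 = €18,802.1918
17 Mar – 31 Dec 2002: 290 days at 2.95% → €3,268,000 × 2.95% × 290/365 = €76,596.5479
Total = €95,398.7397

€95,398.74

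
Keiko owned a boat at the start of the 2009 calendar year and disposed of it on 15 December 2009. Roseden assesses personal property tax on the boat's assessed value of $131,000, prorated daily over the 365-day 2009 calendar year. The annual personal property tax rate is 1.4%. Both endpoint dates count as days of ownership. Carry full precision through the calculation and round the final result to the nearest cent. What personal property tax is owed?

$1,753.61

Days held (1 January – 15 December 2009): 349 out of 365
Tax = $131,000 × 1.4% × 349/365 = $1,753.6055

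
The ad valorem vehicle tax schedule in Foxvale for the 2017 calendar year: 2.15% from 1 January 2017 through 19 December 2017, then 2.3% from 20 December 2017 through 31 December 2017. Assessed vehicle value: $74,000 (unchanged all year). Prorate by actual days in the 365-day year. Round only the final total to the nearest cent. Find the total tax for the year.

1 January – 19 December 2017: 353 days at 2.15% → $74,000 × 2.15% × 353/365 = $1,538.6932
20 December – 31 December 2017: 12 days at 2.3% → $74,000 × 2.3% × 12/365 = $55.9562
Total = $1,594.6493

$1,594.65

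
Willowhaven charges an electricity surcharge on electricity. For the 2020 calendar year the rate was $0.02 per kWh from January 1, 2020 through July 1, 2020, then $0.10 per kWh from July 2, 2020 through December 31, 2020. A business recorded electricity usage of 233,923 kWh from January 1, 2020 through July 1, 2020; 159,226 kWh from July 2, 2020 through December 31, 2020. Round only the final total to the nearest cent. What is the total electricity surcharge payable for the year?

January 1 – July 1, 2020: 233,923 kWh at $0.02/kWh → $4,678.46
July 2 – December 31, 2020: 159,226 kWh at $0.10/kWh → $15,922.60

$20,601.06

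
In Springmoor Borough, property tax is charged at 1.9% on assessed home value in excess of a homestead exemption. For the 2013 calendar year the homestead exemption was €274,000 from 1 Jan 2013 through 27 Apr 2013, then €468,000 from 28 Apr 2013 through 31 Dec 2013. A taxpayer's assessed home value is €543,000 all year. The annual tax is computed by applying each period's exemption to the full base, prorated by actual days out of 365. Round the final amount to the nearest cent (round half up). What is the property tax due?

1 Jan – 27 Apr 2013: 117 days, exemption €274,000 → (€543,000 − €274,000) × 1.9% × 117/365 = €1,638.3205
28 Apr – 31 Dec 2013: 248 days, exemption €468,000 → (€543,000 − €468,000) × 1.9% × 248/365 = €968.2192
Total = €2,606.5397

€2,606.54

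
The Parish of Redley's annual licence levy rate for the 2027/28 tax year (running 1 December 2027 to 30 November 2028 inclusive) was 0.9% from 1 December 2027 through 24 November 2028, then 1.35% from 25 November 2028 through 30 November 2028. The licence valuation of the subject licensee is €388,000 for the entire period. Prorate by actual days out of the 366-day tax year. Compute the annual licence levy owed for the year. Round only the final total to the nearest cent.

€3,520.62

1 December 2027 – 24 November 2028: 360 days at 0.9% → €388,000 × 0.9% × 360/366 = €3,434.7541
25 November – 30 November 2028: 6 days at 1.35% → €388,000 × 1.35% × 6/366 = €85.8689
Total = €3,520.6230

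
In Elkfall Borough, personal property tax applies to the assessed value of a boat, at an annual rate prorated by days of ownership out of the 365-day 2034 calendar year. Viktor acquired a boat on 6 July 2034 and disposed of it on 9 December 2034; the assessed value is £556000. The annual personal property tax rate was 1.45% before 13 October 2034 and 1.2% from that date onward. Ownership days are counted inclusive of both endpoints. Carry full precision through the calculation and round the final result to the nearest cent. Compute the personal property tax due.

6 July – 12 October 2034: 99 days at 1.45% → £556000 × 1.45% × 99/365 = £2186.6795
13 October – 9 December 2034: 58 days at 1.2% → £556000 × 1.2% × 58/365 = £1060.2082
Total = £3246.8877

£3246.89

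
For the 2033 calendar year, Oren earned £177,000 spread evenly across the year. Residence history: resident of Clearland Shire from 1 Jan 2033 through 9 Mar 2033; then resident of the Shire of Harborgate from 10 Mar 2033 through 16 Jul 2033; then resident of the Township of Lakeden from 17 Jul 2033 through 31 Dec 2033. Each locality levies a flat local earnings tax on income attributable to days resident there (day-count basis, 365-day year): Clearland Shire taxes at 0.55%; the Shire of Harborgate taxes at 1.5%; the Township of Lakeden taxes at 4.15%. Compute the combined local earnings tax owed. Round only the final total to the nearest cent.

£4,500.65

Clearland Shire, 1 Jan – 9 Mar 2033: 68 days → £177,000 × 0.55% × 68/365 = £181.3644
The Shire of Harborgate, 10 Mar – 16 Jul 2033: 129 days → £177,000 × 1.5% × 129/365 = £938.3425
The Township of Lakeden, 17 Jul – 31 Dec 2033: 168 days → £177,000 × 4.15% × 168/365 = £3,380.9425
Total = £4,500.6493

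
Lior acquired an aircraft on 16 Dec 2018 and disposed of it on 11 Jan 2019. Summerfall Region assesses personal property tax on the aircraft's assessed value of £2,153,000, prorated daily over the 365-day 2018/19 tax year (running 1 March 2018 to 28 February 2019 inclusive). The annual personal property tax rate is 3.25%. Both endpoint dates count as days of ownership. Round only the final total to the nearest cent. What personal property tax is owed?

Days held (16 Dec 2018 – 11 Jan 2019): 27 out of 365
Tax = £2,153,000 × 3.25% × 27/365 = £5,176.0479

£5,176.05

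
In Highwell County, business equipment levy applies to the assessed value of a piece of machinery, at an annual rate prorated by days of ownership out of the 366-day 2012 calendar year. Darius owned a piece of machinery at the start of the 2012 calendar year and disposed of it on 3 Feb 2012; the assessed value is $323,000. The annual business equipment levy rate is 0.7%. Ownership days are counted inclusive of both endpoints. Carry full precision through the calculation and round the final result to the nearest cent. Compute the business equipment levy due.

Days held (1 Jan – 3 Feb 2012): 34 out of 366
Tax = $323,000 × 0.7% × 34/366 = $210.0383

$210.04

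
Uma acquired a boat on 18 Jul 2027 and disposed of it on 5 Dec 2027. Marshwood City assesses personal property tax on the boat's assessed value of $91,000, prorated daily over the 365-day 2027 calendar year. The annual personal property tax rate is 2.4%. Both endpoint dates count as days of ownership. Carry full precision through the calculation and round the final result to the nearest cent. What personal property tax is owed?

$843.68

Days held (18 Jul – 5 Dec 2027): 141 out of 365
Tax = $91,000 × 2.4% × 141/365 = $843.6822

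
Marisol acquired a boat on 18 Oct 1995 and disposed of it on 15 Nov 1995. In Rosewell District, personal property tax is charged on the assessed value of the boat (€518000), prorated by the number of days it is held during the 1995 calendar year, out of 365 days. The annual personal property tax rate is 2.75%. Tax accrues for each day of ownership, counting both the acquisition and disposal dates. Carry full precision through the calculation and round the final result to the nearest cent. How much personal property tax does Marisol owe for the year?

€1131.79

Days held (18 Oct – 15 Nov 1995): 29 out of 365
Tax = €518000 × 2.75% × 29/365 = €1131.7945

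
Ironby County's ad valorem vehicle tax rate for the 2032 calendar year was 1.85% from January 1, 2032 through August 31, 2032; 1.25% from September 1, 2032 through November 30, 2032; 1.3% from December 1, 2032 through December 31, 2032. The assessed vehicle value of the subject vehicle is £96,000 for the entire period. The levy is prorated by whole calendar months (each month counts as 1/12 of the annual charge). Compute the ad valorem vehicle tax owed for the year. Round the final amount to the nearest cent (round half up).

£1,588.00

January 1 – August 31, 2032: 8 months at 1.85% → £96,000 × 1.85% × 8/12 = £1,184.0000
September 1 – November 30, 2032: 3 months at 1.25% → £96,000 × 1.25% × 3/12 = £300.0000
December 1 – December 31, 2032: 1 month at 1.3% → £96,000 × 1.3% × 1/12 = £104.0000
Total = £1,588.0000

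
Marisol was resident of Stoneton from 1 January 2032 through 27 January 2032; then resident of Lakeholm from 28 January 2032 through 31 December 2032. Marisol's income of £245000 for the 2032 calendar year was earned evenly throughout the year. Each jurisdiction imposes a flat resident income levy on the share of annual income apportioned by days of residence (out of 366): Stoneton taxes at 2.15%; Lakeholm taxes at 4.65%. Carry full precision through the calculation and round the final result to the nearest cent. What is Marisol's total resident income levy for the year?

Stoneton, 1 January – 27 January 2032: 27 days → £245000 × 2.15% × 27/366 = £388.5861
Lakeholm, 28 January – 31 December 2032: 339 days → £245000 × 4.65% × 339/366 = £10552.0697
Total = £10940.6557

£10940.66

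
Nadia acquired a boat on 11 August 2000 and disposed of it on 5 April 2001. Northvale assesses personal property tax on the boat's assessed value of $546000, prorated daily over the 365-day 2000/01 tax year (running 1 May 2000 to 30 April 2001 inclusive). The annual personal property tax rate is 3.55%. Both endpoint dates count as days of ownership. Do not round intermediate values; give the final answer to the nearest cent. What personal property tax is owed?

Days held (11 August 2000 – 5 April 2001): 238 out of 365
Tax = $546000 × 3.55% × 238/365 = $12638.7781

$12638.78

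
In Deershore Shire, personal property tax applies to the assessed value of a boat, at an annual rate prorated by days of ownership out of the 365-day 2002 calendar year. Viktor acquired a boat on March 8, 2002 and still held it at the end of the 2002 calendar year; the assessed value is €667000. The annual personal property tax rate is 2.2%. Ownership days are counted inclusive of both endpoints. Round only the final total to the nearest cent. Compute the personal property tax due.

€12020.62

Days held (March 8 – December 31, 2002): 299 out of 365
Tax = €667000 × 2.2% × 299/365 = €12020.6192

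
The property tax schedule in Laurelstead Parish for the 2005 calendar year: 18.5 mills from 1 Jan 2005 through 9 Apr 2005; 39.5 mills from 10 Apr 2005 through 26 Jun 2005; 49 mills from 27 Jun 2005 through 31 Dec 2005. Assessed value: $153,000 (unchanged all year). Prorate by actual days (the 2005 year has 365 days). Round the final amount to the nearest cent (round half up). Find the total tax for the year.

$5,920.68

1 Jan – 9 Apr 2005: 99 days at 18.5 mills → $153,000 × 1.85% × 99/365 = $767.7247
10 Apr – 26 Jun 2005: 78 days at 39.5 mills → $153,000 × 3.95% × 78/365 = $1,291.4877
27 Jun – 31 Dec 2005: 188 days at 49 mills → $153,000 × 4.9% × 188/365 = $3,861.4685
Total = $5,920.6808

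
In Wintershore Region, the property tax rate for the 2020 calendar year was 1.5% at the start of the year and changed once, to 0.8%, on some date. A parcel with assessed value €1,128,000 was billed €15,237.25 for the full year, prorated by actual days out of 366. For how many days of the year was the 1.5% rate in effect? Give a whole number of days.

288 days

Let d = days at the first rate; then 366 − d days at the second rate.
€1,128,000 × [1.5%·d + 0.8%·(366−d)] / 366 = €15,237.25
Solving gives d = 288, so the new rate took effect on October 15, 2020.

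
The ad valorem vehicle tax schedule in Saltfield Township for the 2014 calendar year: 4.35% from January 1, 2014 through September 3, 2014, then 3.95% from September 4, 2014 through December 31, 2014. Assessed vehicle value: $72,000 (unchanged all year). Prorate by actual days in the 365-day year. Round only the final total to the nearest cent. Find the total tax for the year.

January 1 – September 3, 2014: 246 days at 4.35% → $72,000 × 4.35% × 246/365 = $2,110.8822
September 4 – December 31, 2014: 119 days at 3.95% → $72,000 × 3.95% × 119/365 = $927.2219
Total = $3,038.1041

$3,038.10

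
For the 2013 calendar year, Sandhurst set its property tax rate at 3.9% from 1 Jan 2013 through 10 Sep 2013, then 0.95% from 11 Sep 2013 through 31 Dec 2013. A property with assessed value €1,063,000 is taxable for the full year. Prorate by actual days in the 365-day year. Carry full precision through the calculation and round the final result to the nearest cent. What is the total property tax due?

1 Jan – 10 Sep 2013: 253 days at 3.9% → €1,063,000 × 3.9% × 253/365 = €28,735.9479
11 Sep – 31 Dec 2013: 112 days at 0.95% → €1,063,000 × 0.95% × 112/365 = €3,098.7178
Total = €31,834.6658

€31,834.67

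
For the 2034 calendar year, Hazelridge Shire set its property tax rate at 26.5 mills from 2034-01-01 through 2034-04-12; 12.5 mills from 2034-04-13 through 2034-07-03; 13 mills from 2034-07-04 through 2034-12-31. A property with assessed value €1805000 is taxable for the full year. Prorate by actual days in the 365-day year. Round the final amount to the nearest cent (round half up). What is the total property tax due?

2034-01-01 to 2034-04-12: 102 days at 26.5 mills → €1805000 × 2.65% × 102/365 = €13366.8904
2034-04-13 to 2034-07-03: 82 days at 12.5 mills → €1805000 × 1.25% × 82/365 = €5068.8356
2034-07-04 to 2034-12-31: 181 days at 13 mills → €1805000 × 1.3% × 181/365 = €11636.0685
Total = €30071.7945

€30071.79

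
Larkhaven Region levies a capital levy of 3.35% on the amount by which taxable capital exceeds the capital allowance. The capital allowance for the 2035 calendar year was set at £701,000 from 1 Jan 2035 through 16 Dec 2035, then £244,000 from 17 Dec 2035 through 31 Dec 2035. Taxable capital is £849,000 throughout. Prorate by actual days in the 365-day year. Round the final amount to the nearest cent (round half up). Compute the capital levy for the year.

1 Jan – 16 Dec 2035: 350 days, exemption £701,000 → (£849,000 − £701,000) × 3.35% × 350/365 = £4,754.2466
17 Dec – 31 Dec 2035: 15 days, exemption £244,000 → (£849,000 − £244,000) × 3.35% × 15/365 = £832.9110
Total = £5,587.1575

£5,587.16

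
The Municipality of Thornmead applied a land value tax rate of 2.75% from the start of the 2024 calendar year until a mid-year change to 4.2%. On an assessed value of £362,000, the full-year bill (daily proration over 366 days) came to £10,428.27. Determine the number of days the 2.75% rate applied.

Let d = days at the first rate; then 366 − d days at the second rate.
£362,000 × [2.75%·d + 4.2%·(366−d)] / 366 = £10,428.27
Solving gives d = 333, so the new rate took effect on 29 Nov 2024.

333 days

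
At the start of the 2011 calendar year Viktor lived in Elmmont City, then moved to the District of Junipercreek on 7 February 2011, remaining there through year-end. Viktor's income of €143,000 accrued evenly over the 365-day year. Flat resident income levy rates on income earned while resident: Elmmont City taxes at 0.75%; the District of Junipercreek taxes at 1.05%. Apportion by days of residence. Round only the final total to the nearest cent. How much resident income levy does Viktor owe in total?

Elmmont City, 1 January – 6 February 2011: 37 days → €143,000 × 0.75% × 37/365 = €108.7192
The District of Junipercreek, 7 February – 31 December 2011: 328 days → €143,000 × 1.05% × 328/365 = €1,349.2932
Total = €1,458.0123

€1,458.01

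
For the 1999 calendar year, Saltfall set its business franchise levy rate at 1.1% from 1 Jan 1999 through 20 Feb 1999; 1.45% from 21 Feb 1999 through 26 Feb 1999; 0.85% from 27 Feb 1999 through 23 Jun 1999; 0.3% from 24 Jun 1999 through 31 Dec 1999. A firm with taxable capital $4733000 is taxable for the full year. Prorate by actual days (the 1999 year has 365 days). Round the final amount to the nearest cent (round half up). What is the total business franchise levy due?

$28728.66

1 Jan – 20 Feb 1999: 51 days at 1.1% → $4733000 × 1.1% × 51/365 = $7274.5562
21 Feb – 26 Feb 1999: 6 days at 1.45% → $4733000 × 1.45% × 6/365 = $1128.1397
27 Feb – 23 Jun 1999: 117 days at 0.85% → $4733000 × 0.85% × 117/365 = $12895.8041
24 Jun – 31 Dec 1999: 191 days at 0.3% → $4733000 × 0.3% × 191/365 = $7430.1616
Total = $28728.6616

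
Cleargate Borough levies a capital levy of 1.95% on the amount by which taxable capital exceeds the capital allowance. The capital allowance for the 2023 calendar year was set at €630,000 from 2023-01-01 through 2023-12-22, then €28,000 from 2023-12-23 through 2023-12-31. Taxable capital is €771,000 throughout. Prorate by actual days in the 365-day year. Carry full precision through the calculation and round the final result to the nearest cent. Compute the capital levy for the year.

2023-01-01 to 2023-12-22: 356 days, exemption €630,000 → (€771,000 − €630,000) × 1.95% × 356/365 = €2,681.7041
2023-12-23 to 2023-12-31: 9 days, exemption €28,000 → (€771,000 − €28,000) × 1.95% × 9/365 = €357.2507
Total = €3,038.9548

€3,038.95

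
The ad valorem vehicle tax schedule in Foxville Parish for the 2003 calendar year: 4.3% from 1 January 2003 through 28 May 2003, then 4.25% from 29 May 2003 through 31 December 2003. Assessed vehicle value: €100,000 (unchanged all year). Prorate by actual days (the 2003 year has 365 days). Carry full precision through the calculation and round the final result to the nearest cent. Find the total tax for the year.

€4,270.27

1 January – 28 May 2003: 148 days at 4.3% → €100,000 × 4.3% × 148/365 = €1,743.5616
29 May – 31 December 2003: 217 days at 4.25% → €100,000 × 4.25% × 217/365 = €2,526.7123
Total = €4,270.2740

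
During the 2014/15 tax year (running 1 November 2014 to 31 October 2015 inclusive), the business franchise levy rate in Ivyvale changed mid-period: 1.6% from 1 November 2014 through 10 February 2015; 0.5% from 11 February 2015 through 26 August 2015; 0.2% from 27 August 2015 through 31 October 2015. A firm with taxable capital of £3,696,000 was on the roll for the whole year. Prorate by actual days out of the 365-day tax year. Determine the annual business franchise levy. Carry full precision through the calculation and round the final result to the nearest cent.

£27,836.45

1 November 2014 – 10 February 2015: 102 days at 1.6% → £3,696,000 × 1.6% × 102/365 = £16,525.6767
11 February – 26 August 2015: 197 days at 0.5% → £3,696,000 × 0.5% × 197/365 = £9,974.1370
27 August – 31 October 2015: 66 days at 0.2% → £3,696,000 × 0.2% × 66/365 = £1,336.6356
Total = £27,836.4493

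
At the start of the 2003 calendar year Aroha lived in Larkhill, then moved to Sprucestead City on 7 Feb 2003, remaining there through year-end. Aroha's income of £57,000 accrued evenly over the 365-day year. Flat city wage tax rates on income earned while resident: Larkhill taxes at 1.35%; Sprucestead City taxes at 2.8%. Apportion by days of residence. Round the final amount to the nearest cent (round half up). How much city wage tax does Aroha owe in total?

Larkhill, 1 Jan – 6 Feb 2003: 37 days → £57,000 × 1.35% × 37/365 = £78.0041
Sprucestead City, 7 Feb – 31 Dec 2003: 328 days → £57,000 × 2.8% × 328/365 = £1,434.2137
Total = £1,512.2178

£1,512.22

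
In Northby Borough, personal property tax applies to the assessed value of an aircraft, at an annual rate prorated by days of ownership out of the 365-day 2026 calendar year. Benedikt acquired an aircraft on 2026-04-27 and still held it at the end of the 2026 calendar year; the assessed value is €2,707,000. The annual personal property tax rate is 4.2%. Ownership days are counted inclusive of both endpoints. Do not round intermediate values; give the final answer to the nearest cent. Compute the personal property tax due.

€77,561.11

Days held (2026-04-27 to 2026-12-31): 249 out of 365
Tax = €2,707,000 × 4.2% × 249/365 = €77,561.1123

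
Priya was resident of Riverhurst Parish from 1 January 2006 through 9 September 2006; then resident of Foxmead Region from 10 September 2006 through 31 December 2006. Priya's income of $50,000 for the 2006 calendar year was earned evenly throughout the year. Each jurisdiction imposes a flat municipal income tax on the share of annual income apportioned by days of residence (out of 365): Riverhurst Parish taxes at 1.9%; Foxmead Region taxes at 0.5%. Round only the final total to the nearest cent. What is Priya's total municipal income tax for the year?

Riverhurst Parish, 1 January – 9 September 2006: 252 days → $50,000 × 1.9% × 252/365 = $655.8904
Foxmead Region, 10 September – 31 December 2006: 113 days → $50,000 × 0.5% × 113/365 = $77.3973
Total = $733.2877

$733.29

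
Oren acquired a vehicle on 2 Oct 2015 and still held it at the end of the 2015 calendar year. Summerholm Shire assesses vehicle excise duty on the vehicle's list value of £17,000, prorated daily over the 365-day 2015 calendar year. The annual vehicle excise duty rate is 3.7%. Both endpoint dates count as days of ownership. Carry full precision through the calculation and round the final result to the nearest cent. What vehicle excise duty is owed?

Days held (2 Oct – 31 Dec 2015): 91 out of 365
Tax = £17,000 × 3.7% × 91/365 = £156.8192

£156.82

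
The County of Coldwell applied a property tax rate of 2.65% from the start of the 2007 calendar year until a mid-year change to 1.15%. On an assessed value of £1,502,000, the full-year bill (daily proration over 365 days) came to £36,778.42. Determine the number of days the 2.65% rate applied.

316 days

Let d = days at the first rate; then 365 − d days at the second rate.
£1,502,000 × [2.65%·d + 1.15%·(365−d)] / 365 = £36,778.42
Solving gives d = 316, so the new rate took effect on 13 November 2007.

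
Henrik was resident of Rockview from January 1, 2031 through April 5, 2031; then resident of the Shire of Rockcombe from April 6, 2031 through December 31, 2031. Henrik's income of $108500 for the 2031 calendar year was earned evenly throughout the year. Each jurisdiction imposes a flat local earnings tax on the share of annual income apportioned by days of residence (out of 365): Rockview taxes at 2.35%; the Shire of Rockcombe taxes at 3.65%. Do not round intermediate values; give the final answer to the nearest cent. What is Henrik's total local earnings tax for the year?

$3593.13

Rockview, January 1 – April 5, 2031: 95 days → $108500 × 2.35% × 95/365 = $663.6336
The Shire of Rockcombe, April 6 – December 31, 2031: 270 days → $108500 × 3.65% × 270/365 = $2929.5000
Total = $3593.1336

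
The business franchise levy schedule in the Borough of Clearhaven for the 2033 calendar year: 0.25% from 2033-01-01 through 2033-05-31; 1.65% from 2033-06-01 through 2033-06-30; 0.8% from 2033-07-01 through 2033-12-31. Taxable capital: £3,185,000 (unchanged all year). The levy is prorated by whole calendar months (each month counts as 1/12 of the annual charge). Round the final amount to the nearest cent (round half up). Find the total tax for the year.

£20,437.08

2033-01-01 to 2033-05-31: 5 months at 0.25% → £3,185,000 × 0.25% × 5/12 = £3,317.7083
2033-06-01 to 2033-06-30: 1 month at 1.65% → £3,185,000 × 1.65% × 1/12 = £4,379.3750
2033-07-01 to 2033-12-31: 6 months at 0.8% → £3,185,000 × 0.8% × 6/12 = £12,740.0000
Total = £20,437.0833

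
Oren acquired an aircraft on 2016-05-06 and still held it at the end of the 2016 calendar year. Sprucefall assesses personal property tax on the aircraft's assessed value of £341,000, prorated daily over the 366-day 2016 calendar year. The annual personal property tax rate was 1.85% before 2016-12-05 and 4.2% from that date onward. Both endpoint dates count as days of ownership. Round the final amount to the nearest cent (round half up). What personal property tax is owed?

£4,727.88

2016-05-06 to 2016-12-04: 213 days at 1.85% → £341,000 × 1.85% × 213/366 = £3,671.3402
2016-12-05 to 2016-12-31: 27 days at 4.2% → £341,000 × 4.2% × 27/366 = £1,056.5410
Total = £4,727.8811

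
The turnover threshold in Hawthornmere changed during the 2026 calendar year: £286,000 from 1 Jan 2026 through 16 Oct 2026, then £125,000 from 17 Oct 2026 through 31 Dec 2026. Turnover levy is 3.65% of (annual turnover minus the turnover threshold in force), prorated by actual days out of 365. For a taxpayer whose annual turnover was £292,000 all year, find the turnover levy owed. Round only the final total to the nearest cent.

1 Jan – 16 Oct 2026: 289 days, exemption £286,000 → (£292,000 − £286,000) × 3.65% × 289/365 = £173.4000
17 Oct – 31 Dec 2026: 76 days, exemption £125,000 → (£292,000 − £125,000) × 3.65% × 76/365 = £1,269.2000
Total = £1,442.6000

£1,442.60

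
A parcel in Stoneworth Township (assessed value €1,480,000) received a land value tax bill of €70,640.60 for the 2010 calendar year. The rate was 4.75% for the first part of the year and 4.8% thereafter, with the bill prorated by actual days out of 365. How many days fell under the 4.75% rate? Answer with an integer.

197 days

Let d = days at the first rate; then 365 − d days at the second rate.
€1,480,000 × [4.75%·d + 4.8%·(365−d)] / 365 = €70,640.60
Solving gives d = 197, so the new rate took effect on July 17, 2010.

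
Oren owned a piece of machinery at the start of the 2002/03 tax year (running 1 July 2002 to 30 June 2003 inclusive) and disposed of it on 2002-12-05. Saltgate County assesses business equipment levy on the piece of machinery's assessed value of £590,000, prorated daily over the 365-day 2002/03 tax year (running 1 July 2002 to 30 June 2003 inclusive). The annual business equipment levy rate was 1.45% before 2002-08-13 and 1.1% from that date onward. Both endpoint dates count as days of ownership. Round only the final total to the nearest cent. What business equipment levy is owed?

£3,052.64

2002-07-01 to 2002-08-12: 43 days at 1.45% → £590,000 × 1.45% × 43/365 = £1,007.8493
2002-08-13 to 2002-12-05: 115 days at 1.1% → £590,000 × 1.1% × 115/365 = £2,044.7945
Total = £3,052.6438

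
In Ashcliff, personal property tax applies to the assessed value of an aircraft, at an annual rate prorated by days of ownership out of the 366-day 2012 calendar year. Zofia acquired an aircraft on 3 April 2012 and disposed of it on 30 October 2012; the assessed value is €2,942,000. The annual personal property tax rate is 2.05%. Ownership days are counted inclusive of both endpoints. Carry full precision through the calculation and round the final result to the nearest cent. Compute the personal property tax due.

Days held (3 April – 30 October 2012): 211 out of 366
Tax = €2,942,000 × 2.05% × 211/366 = €34,769.4563

€34,769.46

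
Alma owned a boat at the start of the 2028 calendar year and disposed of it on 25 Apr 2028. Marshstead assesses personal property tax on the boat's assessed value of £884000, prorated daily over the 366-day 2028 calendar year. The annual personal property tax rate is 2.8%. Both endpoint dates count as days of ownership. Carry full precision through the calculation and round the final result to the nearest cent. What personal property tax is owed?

£7844.90

Days held (1 Jan – 25 Apr 2028): 116 out of 366
Tax = £884000 × 2.8% × 116/366 = £7844.8962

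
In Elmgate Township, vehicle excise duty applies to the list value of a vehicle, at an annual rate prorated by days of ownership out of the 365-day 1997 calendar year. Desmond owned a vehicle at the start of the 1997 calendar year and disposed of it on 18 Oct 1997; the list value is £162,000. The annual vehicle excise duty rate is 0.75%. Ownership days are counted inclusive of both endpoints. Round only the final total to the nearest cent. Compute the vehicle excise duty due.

Days held (1 Jan – 18 Oct 1997): 291 out of 365
Tax = £162,000 × 0.75% × 291/365 = £968.6712

£968.67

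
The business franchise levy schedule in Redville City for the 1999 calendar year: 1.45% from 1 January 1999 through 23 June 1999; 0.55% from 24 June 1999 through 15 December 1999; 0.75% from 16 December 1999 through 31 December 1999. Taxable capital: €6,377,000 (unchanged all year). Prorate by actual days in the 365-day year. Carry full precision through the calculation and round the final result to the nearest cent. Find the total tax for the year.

€62,992.53

1 January – 23 June 1999: 174 days at 1.45% → €6,377,000 × 1.45% × 174/365 = €44,079.9205
24 June – 15 December 1999: 175 days at 0.55% → €6,377,000 × 0.55% × 175/365 = €16,816.0616
16 December – 31 December 1999: 16 days at 0.75% → €6,377,000 × 0.75% × 16/365 = €2,096.5479
Total = €62,992.5301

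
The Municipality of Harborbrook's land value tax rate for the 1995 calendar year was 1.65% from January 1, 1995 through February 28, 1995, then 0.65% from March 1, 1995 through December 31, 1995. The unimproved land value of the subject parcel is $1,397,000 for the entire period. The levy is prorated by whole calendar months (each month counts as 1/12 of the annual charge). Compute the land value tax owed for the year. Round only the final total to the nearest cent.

January 1 – February 28, 1995: 2 months at 1.65% → $1,397,000 × 1.65% × 2/12 = $3,841.7500
March 1 – December 31, 1995: 10 months at 0.65% → $1,397,000 × 0.65% × 10/12 = $7,567.0833
Total = $11,408.8333

$11,408.83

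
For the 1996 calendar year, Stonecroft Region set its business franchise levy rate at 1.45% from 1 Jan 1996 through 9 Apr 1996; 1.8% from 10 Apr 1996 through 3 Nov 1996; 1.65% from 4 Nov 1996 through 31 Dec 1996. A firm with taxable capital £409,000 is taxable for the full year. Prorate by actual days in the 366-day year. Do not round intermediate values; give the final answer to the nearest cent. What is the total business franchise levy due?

£6,873.66

1 Jan – 9 Apr 1996: 100 days at 1.45% → £409,000 × 1.45% × 100/366 = £1,620.3552
10 Apr – 3 Nov 1996: 208 days at 1.8% → £409,000 × 1.8% × 208/366 = £4,183.8689
4 Nov – 31 Dec 1996: 58 days at 1.65% → £409,000 × 1.65% × 58/366 = £1,069.4344
Total = £6,873.6585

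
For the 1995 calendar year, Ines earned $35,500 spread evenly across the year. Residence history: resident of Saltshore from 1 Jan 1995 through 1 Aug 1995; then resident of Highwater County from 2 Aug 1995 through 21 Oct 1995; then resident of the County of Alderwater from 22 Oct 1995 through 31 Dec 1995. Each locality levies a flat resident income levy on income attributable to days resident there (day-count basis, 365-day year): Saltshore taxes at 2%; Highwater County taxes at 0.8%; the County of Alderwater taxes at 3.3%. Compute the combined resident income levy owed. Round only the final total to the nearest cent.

Saltshore, 1 Jan – 1 Aug 1995: 213 days → $35,500 × 2% × 213/365 = $414.3288
Highwater County, 2 Aug – 21 Oct 1995: 81 days → $35,500 × 0.8% × 81/365 = $63.0247
The County of Alderwater, 22 Oct – 31 Dec 1995: 71 days → $35,500 × 3.3% × 71/365 = $227.8808
Total = $705.2342

$705.23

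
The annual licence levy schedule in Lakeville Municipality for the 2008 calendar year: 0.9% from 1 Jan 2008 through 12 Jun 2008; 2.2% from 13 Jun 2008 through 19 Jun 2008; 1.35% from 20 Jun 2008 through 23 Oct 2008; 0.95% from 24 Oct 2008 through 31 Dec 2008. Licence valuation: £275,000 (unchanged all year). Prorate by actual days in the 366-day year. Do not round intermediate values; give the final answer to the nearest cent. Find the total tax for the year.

£2,995.32

1 Jan – 12 Jun 2008: 164 days at 0.9% → £275,000 × 0.9% × 164/366 = £1,109.0164
13 Jun – 19 Jun 2008: 7 days at 2.2% → £275,000 × 2.2% × 7/366 = £115.7104
20 Jun – 23 Oct 2008: 126 days at 1.35% → £275,000 × 1.35% × 126/366 = £1,278.0738
24 Oct – 31 Dec 2008: 69 days at 0.95% → £275,000 × 0.95% × 69/366 = £492.5205
Total = £2,995.3210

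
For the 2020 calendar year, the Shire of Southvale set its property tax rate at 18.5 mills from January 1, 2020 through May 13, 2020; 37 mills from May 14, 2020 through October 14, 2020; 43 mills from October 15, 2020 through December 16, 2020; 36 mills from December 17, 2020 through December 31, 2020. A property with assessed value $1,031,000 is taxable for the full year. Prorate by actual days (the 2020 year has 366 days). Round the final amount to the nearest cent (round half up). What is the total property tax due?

$32,186.36

January 1 – May 13, 2020: 134 days at 18.5 mills → $1,031,000 × 1.85% × 134/366 = $6,983.1940
May 14 – October 14, 2020: 154 days at 37 mills → $1,031,000 × 3.7% × 154/366 = $16,050.9235
October 15 – December 16, 2020: 63 days at 43 mills → $1,031,000 × 4.3% × 63/366 = $7,631.0902
December 17 – December 31, 2020: 15 days at 36 mills → $1,031,000 × 3.6% × 15/366 = $1,521.1475
Total = $32,186.3552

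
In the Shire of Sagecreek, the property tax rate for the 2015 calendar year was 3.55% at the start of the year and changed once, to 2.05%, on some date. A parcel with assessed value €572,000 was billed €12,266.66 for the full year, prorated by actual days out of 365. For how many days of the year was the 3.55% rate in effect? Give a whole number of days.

23 days

Let d = days at the first rate; then 365 − d days at the second rate.
€572,000 × [3.55%·d + 2.05%·(365−d)] / 365 = €12,266.66
Solving gives d = 23, so the new rate took effect on 24 January 2015.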